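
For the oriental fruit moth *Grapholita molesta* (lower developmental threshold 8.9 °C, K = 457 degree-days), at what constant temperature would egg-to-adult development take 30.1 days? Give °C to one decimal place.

24.1 °C

Required daily accumulation = 457 / 30.1 = 15.183 DD/day.
T = T_base + 15.183 = 8.9 + 15.183 = 24.083 ≈ 24.1 °C.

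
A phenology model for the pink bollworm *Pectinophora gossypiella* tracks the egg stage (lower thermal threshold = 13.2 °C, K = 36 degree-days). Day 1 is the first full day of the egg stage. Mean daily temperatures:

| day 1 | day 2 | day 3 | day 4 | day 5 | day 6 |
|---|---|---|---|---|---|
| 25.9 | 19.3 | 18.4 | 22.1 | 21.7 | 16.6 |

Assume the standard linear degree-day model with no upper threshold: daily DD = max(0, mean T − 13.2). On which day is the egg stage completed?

day 5

Daily DD above 13.2 °C: 12.7, 6.1, 5.2, 8.9, 8.5, 3.4.
Cumulative: 12.7, 18.8, 24.0, 32.9, 41.4, 44.8.
The total first reaches 36 DD on day 5.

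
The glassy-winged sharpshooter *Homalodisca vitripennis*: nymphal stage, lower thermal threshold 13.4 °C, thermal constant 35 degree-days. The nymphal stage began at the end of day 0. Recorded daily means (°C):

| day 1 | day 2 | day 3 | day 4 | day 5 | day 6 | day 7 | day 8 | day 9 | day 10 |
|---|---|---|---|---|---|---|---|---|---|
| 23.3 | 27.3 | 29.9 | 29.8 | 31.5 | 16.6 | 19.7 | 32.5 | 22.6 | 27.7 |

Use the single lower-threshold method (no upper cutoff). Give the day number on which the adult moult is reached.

Daily DD above 13.4 °C: 9.9, 13.9, 16.5, 16.4, 18.1, 3.2, 6.3, 19.1, 9.2, 14.3.
Cumulative: 9.9, 23.8, 40.3, 56.7, 74.8, 78.0, 84.3, 103.4, 112.6, 126.9.
The total first reaches 35 DD on day 3.

day 3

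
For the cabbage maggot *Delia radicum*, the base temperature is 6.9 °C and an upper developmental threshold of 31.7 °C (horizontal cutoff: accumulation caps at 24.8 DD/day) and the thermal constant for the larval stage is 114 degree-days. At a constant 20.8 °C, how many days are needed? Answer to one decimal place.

8.2 days

Daily accumulation = 20.8 − 6.9 = 13.9 DD/day.
Duration = 114 / 13.9 = 8.201 ≈ 8.2 days.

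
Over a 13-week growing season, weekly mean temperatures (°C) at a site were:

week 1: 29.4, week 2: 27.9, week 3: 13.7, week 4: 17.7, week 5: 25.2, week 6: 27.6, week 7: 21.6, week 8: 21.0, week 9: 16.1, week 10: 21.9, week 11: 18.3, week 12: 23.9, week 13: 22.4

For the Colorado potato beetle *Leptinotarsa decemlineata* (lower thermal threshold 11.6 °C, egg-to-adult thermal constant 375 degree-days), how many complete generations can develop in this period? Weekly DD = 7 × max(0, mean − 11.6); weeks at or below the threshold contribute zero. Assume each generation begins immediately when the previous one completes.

2 generations

Weekly DD (7 × max(0, T̄ − 11.6)): 124.6, 114.1, 14.7, 42.7, 95.2, 112.0, 70.0, 65.8, 31.5, 72.1, 46.9, 86.1, 75.6.
Season total = 951.3 DD.
Complete generations = ⌊951.3 / 375⌋ = 2.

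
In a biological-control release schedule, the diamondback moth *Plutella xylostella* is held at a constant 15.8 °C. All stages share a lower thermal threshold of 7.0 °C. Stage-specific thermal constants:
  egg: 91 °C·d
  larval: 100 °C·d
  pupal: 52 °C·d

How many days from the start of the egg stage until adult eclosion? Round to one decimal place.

Daily accumulation at 15.8 °C = 15.8 − 7.0 = 8.8 DD/day.
Total K = 91 + 100 + 52 = 243 DD.
Total duration = 243 / 8.8 = 27.614 ≈ 27.6 days.

27.6 days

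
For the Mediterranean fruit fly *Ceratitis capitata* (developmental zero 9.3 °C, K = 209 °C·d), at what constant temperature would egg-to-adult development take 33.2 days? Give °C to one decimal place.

15.6 °C

Required daily accumulation = 209 / 33.2 = 6.295 DD/day.
T = T_base + 6.295 = 9.3 + 6.295 = 15.595 ≈ 15.6 °C.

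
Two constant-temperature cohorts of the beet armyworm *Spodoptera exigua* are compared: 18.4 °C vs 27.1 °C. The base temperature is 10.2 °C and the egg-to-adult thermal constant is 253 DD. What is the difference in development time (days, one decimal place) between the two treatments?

At 18.4 °C: 253 / (18.4 − 10.2) = 253 / 8.2 = 30.854 d.
At 27.1 °C: 253 / (27.1 − 10.2) = 253 / 16.9 = 14.970 d.
Difference = |30.854 − 14.970| = 15.883 ≈ 15.9 days.

15.9 days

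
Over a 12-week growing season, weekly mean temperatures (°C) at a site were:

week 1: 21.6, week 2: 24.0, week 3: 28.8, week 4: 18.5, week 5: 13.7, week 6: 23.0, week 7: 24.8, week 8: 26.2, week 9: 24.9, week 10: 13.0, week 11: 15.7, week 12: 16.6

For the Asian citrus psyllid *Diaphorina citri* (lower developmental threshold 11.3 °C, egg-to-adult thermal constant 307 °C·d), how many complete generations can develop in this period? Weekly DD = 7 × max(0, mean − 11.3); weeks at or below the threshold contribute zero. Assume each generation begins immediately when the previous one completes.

Weekly DD (7 × max(0, T̄ − 11.3)): 72.1, 88.9, 122.5, 50.4, 16.8, 81.9, 94.5, 104.3, 95.2, 11.9, 30.8, 37.1.
Season total = 806.4 DD.
Complete generations = ⌊806.4 / 307⌋ = 2.

2 generations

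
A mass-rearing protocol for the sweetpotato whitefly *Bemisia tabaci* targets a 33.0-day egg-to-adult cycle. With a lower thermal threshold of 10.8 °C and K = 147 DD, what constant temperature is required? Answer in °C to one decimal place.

15.3 °C

Required daily accumulation = 147 / 33.0 = 4.455 DD/day.
T = T_base + 4.455 = 10.8 + 4.455 = 15.255 ≈ 15.3 °C.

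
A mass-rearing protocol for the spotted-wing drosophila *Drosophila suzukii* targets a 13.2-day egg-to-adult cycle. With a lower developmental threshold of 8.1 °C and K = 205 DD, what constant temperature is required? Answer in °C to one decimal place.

23.6 °C

Required daily accumulation = 205 / 13.2 = 15.530 DD/day.
T = T_base + 15.530 = 8.1 + 15.530 = 23.630 ≈ 23.6 °C.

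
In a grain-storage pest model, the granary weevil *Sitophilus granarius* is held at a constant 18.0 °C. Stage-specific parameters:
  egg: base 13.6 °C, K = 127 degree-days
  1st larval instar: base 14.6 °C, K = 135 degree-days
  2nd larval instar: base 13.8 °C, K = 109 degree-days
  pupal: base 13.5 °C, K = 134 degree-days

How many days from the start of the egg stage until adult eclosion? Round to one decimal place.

124.3 days

egg: 127 / (18.0 − 13.6) = 127 / 4.4 = 28.864 d.
1st larval instar: 135 / (18.0 − 14.6) = 135 / 3.4 = 39.706 d.
2nd larval instar: 109 / (18.0 − 13.8) = 109 / 4.2 = 25.952 d.
pupal: 134 / (18.0 − 13.5) = 134 / 4.5 = 29.778 d.
Sum = 124.300 ≈ 124.3 days.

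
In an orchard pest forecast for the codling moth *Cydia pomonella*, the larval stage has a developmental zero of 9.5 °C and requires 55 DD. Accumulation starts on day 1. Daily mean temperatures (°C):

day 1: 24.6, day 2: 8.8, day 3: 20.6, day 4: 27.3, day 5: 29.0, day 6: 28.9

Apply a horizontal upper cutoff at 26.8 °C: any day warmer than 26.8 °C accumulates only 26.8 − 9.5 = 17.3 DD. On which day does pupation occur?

Daily DD above 9.5 °C (capped at 17.3): 15.1, 0.0, 11.1, 17.3, 17.3, 17.3.
Cumulative: 15.1, 15.1, 26.2, 43.5, 60.8, 78.1.
The total first reaches 55 DD on day 5.

day 5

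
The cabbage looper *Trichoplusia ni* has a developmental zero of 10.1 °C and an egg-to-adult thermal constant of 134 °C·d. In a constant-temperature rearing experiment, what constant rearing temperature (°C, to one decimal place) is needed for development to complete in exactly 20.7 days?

16.6 °C

Required daily accumulation = 134 / 20.7 = 6.473 DD/day.
T = T_base + 6.473 = 10.1 + 6.473 = 16.573 ≈ 16.6 °C.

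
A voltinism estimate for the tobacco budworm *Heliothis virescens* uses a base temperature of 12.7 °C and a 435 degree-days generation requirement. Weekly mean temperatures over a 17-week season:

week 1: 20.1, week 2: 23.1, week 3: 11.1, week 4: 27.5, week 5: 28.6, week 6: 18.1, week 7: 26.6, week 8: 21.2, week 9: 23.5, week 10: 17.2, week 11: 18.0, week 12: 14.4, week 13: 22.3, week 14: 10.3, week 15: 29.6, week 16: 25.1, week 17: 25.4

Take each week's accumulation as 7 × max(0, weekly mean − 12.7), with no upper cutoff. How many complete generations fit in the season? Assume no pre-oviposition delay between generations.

Weekly DD (7 × max(0, T̄ − 12.7)): 51.8, 72.8, 0.0, 103.6, 111.3, 37.8, 97.3, 59.5, 75.6, 31.5, 37.1, 11.9, 67.2, 0.0, 118.3, 86.8, 88.9.
Season total = 1051.4 DD.
Complete generations = ⌊1051.4 / 435⌋ = 2.

2 generations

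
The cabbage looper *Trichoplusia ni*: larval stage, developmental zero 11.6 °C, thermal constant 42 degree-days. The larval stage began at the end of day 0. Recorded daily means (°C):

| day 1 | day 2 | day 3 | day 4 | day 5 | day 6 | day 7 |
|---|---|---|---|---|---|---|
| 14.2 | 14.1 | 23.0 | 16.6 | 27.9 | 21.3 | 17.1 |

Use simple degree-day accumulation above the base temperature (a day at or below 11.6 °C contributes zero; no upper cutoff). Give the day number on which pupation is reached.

Daily DD above 11.6 °C: 2.6, 2.5, 11.4, 5.0, 16.3, 9.7, 5.5.
Cumulative: 2.6, 5.1, 16.5, 21.5, 37.8, 47.5, 53.0.
The total first reaches 42 DD on day 6.

day 6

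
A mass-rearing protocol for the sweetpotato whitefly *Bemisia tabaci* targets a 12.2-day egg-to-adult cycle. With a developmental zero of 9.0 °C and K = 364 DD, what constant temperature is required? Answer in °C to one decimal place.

38.8 °C

Required daily accumulation = 364 / 12.2 = 29.836 DD/day.
T = T_base + 29.836 = 9.0 + 29.836 = 38.836 ≈ 38.8 °C.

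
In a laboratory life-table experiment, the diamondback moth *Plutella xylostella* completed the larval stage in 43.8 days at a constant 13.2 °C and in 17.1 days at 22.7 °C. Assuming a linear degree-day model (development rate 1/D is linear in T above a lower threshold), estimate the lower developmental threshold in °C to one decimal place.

Under the model K = D·(T − T_b), so D₁·(T₁ − T_b) = D₂·(T₂ − T_b).
43.8·(13.2 − T_b) = 17.1·(22.7 − T_b)
T_b = (43.8·13.2 − 17.1·22.7) / (43.8 − 17.1) = 189.99 / 26.7 = 7.116 °C ≈ 7.1 °C.

7.1 °C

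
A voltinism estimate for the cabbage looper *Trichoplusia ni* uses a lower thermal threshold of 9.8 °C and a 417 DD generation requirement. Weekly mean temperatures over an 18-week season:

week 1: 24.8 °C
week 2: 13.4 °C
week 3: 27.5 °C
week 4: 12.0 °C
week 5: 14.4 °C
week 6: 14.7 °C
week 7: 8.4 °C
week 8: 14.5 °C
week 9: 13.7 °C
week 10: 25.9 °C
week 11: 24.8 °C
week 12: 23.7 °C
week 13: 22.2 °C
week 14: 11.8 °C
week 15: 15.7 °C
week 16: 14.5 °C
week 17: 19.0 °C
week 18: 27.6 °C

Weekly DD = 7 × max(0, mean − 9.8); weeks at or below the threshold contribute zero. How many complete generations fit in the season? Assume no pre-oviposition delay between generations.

Weekly DD (7 × max(0, T̄ − 9.8)): 105.0, 25.2, 123.9, 15.4, 32.2, 34.3, 0.0, 32.9, 27.3, 112.7, 105.0, 97.3, 86.8, 14.0, 41.3, 32.9, 64.4, 124.6.
Season total = 1075.2 DD.
Complete generations = ⌊1075.2 / 417⌋ = 2.

2 generations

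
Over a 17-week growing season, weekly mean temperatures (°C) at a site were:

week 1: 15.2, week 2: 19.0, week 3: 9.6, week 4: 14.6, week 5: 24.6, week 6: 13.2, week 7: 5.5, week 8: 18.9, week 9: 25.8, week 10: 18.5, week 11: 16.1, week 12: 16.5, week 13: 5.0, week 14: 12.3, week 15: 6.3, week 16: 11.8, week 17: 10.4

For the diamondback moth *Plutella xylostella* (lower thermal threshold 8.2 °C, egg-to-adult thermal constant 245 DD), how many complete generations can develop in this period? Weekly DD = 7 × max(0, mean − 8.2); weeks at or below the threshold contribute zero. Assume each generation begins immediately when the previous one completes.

Weekly DD (7 × max(0, T̄ − 8.2)): 49.0, 75.6, 9.8, 44.8, 114.8, 35.0, 0.0, 74.9, 123.2, 72.1, 55.3, 58.1, 0.0, 28.7, 0.0, 25.2, 15.4.
Season total = 781.9 DD.
Complete generations = ⌊781.9 / 245⌋ = 3.

3 generations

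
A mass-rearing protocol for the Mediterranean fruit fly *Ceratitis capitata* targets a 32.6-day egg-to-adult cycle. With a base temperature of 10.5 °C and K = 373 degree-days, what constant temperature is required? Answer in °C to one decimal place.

21.9 °C

Required daily accumulation = 373 / 32.6 = 11.442 DD/day.
T = T_base + 11.442 = 10.5 + 11.442 = 21.942 ≈ 21.9 °C.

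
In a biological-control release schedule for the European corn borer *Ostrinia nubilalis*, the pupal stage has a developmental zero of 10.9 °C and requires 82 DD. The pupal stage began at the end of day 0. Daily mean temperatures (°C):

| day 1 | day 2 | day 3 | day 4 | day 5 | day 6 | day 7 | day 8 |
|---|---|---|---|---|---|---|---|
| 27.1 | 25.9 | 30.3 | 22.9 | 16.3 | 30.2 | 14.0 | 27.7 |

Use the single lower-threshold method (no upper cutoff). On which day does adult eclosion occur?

Daily DD above 10.9 °C: 16.2, 15.0, 19.4, 12.0, 5.4, 19.3, 3.1, 16.8.
Cumulative: 16.2, 31.2, 50.6, 62.6, 68.0, 87.3, 90.4, 107.2.
The total first reaches 82 DD on day 6.

day 6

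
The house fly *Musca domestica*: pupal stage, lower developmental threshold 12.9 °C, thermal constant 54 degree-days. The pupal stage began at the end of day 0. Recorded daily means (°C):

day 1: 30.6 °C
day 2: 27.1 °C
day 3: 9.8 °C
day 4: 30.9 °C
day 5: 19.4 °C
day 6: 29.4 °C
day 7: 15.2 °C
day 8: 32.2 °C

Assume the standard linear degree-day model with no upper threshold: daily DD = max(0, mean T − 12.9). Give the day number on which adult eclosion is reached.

day 5

Daily DD above 12.9 °C: 17.7, 14.2, 0.0, 18.0, 6.5, 16.5, 2.3, 19.3.
Cumulative: 17.7, 31.9, 31.9, 49.9, 56.4, 72.9, 75.2, 94.5.
The total first reaches 54 DD on day 5.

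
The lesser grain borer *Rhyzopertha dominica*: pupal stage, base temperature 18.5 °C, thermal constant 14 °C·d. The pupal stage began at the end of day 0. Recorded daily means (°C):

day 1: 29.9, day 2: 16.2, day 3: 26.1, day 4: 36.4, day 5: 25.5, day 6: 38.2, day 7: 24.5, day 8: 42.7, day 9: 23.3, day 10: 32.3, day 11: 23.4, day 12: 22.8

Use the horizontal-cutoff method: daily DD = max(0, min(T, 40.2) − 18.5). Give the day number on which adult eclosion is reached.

day 3

Daily DD above 18.5 °C (capped at 21.7): 11.4, 0.0, 7.6, 17.9, 7.0, 19.7, 6.0, 21.7, 4.8, 13.8, 4.9, 4.3.
Cumulative: 11.4, 11.4, 19.0, 36.9, 43.9, 63.6, 69.6, 91.3, 96.1, 109.9, 114.8, 119.1.
The total first reaches 14 DD on day 3.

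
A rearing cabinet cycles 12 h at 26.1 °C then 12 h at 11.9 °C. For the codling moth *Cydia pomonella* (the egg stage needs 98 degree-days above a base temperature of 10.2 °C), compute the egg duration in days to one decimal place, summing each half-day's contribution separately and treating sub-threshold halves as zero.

Day half: max(0, 26.1 − 10.2) × 0.5 = 15.9 × 0.5 = 7.95 DD.
Night half: max(0, 11.9 − 10.2) × 0.5 = 1.7 × 0.5 = 0.85 DD.
Per 24 h: 8.80 DD/day.
Duration = 98 / 8.80 = 11.136 ≈ 11.1 days.

11.1 days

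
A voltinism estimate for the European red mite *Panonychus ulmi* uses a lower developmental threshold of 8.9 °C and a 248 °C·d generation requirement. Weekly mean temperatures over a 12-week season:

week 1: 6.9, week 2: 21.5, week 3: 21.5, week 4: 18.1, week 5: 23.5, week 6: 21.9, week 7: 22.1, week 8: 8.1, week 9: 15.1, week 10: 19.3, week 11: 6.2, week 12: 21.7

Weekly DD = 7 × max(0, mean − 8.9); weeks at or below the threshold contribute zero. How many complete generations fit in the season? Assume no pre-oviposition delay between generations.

2 generations

Weekly DD (7 × max(0, T̄ − 8.9)): 0.0, 88.2, 88.2, 64.4, 102.2, 91.0, 92.4, 0.0, 43.4, 72.8, 0.0, 89.6.
Season total = 732.2 DD.
Complete generations = ⌊732.2 / 248⌋ = 2.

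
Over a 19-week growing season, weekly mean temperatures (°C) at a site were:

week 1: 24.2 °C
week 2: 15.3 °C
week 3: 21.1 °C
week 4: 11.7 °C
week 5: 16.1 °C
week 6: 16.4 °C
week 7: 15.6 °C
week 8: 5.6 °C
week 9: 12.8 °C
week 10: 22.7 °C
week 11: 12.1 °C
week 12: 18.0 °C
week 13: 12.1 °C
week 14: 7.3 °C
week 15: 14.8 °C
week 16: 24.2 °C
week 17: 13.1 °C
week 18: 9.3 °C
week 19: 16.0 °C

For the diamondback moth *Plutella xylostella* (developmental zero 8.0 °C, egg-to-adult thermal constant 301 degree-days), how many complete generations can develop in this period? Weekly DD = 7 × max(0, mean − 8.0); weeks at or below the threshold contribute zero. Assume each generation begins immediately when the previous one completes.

3 generations

Weekly DD (7 × max(0, T̄ − 8.0)): 113.4, 51.1, 91.7, 25.9, 56.7, 58.8, 53.2, 0.0, 33.6, 102.9, 28.7, 70.0, 28.7, 0.0, 47.6, 113.4, 35.7, 9.1, 56.0.
Season total = 976.5 DD.
Complete generations = ⌊976.5 / 301⌋ = 3.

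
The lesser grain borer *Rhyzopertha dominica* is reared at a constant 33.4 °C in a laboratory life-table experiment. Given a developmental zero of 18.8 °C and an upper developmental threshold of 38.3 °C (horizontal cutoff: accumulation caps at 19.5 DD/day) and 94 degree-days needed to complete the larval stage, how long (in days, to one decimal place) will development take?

Daily accumulation = 33.4 − 18.8 = 14.6 DD/day.
Duration = 94 / 14.6 = 6.438 ≈ 6.4 days.

6.4 days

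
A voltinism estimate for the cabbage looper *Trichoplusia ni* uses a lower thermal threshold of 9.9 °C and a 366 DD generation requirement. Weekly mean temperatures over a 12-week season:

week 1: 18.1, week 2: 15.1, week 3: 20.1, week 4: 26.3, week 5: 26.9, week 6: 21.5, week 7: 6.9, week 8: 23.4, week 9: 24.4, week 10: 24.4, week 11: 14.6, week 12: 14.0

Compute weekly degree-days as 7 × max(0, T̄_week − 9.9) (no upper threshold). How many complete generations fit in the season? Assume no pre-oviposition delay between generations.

2 generations

Weekly DD (7 × max(0, T̄ − 9.9)): 57.4, 36.4, 71.4, 114.8, 119.0, 81.2, 0.0, 94.5, 101.5, 101.5, 32.9, 28.7.
Season total = 839.3 DD.
Complete generations = ⌊839.3 / 366⌋ = 2.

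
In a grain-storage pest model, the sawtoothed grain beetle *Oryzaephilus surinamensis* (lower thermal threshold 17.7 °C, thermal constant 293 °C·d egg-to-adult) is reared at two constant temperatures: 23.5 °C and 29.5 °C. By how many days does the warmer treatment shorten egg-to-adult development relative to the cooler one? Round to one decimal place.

At 23.5 °C: 293 / (23.5 − 17.7) = 293 / 5.8 = 50.517 d.
At 29.5 °C: 293 / (29.5 − 17.7) = 293 / 11.8 = 24.831 d.
Difference = |50.517 − 24.831| = 25.687 ≈ 25.7 days.

25.7 days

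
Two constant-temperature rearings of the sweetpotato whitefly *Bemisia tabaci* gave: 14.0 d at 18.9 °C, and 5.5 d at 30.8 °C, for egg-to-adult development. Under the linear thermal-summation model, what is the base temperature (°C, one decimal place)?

Equal thermal constants: D₁(T₁ − T_b) = D₂(T₂ − T_b).
14.0·(18.9 − T_b) = 5.5·(30.8 − T_b)
T_b = (14.0·18.9 − 5.5·30.8) / (14.0 − 5.5) = 95.20 / 8.5 = 11.200 °C ≈ 11.2 °C.

11.2 °C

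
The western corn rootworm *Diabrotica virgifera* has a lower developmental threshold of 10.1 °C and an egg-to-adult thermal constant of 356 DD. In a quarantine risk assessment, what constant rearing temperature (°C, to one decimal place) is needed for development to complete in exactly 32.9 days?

Required daily accumulation = 356 / 32.9 = 10.821 DD/day.
T = T_base + 10.821 = 10.1 + 10.821 = 20.921 ≈ 20.9 °C.

20.9 °C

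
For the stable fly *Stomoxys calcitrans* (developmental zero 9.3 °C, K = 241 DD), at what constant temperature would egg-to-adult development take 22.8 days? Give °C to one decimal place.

19.9 °C

Required daily accumulation = 241 / 22.8 = 10.570 DD/day.
T = T_base + 10.570 = 9.3 + 10.570 = 19.870 ≈ 19.9 °C.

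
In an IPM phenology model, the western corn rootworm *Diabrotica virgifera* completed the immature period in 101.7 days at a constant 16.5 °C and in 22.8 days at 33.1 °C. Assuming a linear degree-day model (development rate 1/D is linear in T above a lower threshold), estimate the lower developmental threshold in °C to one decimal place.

Linear rate model ⇒ the product D·(T − T_b) is constant across temperatures.
101.7·(16.5 − T_b) = 22.8·(33.1 − T_b)
T_b = (101.7·16.5 − 22.8·33.1) / (101.7 − 22.8) = 923.37 / 78.9 = 11.703 °C ≈ 11.7 °C.

11.7 °C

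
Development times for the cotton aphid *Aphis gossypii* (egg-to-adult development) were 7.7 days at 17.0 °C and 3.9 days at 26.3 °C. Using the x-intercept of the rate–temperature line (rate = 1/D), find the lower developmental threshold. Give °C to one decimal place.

Equal thermal constants: D₁(T₁ − T_b) = D₂(T₂ − T_b).
7.7·(17.0 − T_b) = 3.9·(26.3 − T_b)
T_b = (7.7·17.0 − 3.9·26.3) / (7.7 − 3.9) = 28.33 / 3.8 = 7.455 °C ≈ 7.5 °C.

7.5 °C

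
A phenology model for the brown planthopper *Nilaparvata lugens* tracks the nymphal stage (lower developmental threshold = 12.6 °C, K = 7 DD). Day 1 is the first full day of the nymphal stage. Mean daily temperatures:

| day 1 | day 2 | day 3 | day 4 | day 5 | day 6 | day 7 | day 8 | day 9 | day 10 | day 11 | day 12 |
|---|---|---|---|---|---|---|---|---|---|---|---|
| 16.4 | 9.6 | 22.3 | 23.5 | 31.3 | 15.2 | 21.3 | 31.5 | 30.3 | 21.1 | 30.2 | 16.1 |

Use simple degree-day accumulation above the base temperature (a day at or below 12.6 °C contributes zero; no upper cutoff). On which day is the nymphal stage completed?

day 3

Daily DD above 12.6 °C: 3.8, 0.0, 9.7, 10.9, 18.7, 2.6, 8.7, 18.9, 17.7, 8.5, 17.6, 3.5.
Cumulative: 3.8, 3.8, 13.5, 24.4, 43.1, 45.7, 54.4, 73.3, 91.0, 99.5, 117.1, 120.6.
The total first reaches 7 DD on day 3.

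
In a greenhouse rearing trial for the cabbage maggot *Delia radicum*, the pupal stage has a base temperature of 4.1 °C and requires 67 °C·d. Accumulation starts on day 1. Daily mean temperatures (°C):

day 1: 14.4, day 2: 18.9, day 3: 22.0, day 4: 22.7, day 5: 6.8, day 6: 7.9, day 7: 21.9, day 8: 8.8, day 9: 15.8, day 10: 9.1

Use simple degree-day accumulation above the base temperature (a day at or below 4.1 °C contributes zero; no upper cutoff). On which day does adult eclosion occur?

Daily DD above 4.1 °C: 10.3, 14.8, 17.9, 18.6, 2.7, 3.8, 17.8, 4.7, 11.7, 5.0.
Cumulative: 10.3, 25.1, 43.0, 61.6, 64.3, 68.1, 85.9, 90.6, 102.3, 107.3.
The total first reaches 67 DD on day 6.

day 6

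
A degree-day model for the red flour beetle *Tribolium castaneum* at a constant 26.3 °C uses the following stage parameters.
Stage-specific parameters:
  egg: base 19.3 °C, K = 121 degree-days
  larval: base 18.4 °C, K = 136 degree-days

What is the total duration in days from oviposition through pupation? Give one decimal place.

egg: 121 / (26.3 − 19.3) = 121 / 7.0 = 17.286 d.
larval: 136 / (26.3 − 18.4) = 136 / 7.9 = 17.215 d.
Sum = 34.501 ≈ 34.5 days.

34.5 days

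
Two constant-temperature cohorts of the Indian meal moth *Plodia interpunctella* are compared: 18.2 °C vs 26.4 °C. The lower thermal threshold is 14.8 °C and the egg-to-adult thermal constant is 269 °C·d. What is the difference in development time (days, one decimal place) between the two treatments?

55.9 days

At 18.2 °C: 269 / (18.2 − 14.8) = 269 / 3.4 = 79.118 d.
At 26.4 °C: 269 / (26.4 − 14.8) = 269 / 11.6 = 23.190 d.
Difference = |79.118 − 23.190| = 55.928 ≈ 55.9 days.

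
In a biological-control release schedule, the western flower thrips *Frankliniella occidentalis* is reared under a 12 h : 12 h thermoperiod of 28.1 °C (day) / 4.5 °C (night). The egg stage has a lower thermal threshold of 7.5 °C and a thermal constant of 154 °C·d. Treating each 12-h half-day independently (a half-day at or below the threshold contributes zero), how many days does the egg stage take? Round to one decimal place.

Day half: max(0, 28.1 − 7.5) × 0.5 = 20.6 × 0.5 = 10.30 DD.
Night half: max(0, 4.5 − 7.5) × 0.5 = 0.0 × 0.5 = 0.00 DD.
Per 24 h: 10.30 DD/day.
Duration = 154 / 10.30 = 14.951 ≈ 15.0 days.

15.0 days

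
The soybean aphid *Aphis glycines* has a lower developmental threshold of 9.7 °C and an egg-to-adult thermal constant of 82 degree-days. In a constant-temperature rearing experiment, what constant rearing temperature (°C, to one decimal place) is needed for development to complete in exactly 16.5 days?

Required daily accumulation = 82 / 16.5 = 4.970 DD/day.
T = T_base + 4.970 = 9.7 + 4.970 = 14.670 ≈ 14.7 °C.

14.7 °C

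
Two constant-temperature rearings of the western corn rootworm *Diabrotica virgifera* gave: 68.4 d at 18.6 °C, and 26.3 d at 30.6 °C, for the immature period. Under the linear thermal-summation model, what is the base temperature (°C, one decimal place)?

Equal thermal constants: D₁(T₁ − T_b) = D₂(T₂ − T_b).
68.4·(18.6 − T_b) = 26.3·(30.6 − T_b)
T_b = (68.4·18.6 − 26.3·30.6) / (68.4 − 26.3) = 467.46 / 42.1 = 11.104 °C ≈ 11.1 °C.

11.1 °C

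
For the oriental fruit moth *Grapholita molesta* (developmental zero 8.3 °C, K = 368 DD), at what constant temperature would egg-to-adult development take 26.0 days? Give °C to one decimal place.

22.5 °C

Required daily accumulation = 368 / 26.0 = 14.154 DD/day.
T = T_base + 14.154 = 8.3 + 14.154 = 22.454 ≈ 22.5 °C.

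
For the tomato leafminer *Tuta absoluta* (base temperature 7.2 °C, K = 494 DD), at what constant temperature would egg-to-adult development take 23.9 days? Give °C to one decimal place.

Required daily accumulation = 494 / 23.9 = 20.669 DD/day.
T = T_base + 20.669 = 7.2 + 20.669 = 27.869 ≈ 27.9 °C.

27.9 °C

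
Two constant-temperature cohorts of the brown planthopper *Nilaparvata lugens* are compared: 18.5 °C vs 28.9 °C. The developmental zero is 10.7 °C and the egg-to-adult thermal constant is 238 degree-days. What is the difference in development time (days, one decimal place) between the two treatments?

At 18.5 °C: 238 / (18.5 − 10.7) = 238 / 7.8 = 30.513 d.
At 28.9 °C: 238 / (28.9 − 10.7) = 238 / 18.2 = 13.077 d.
Difference = |30.513 − 13.077| = 17.436 ≈ 17.4 days.

17.4 days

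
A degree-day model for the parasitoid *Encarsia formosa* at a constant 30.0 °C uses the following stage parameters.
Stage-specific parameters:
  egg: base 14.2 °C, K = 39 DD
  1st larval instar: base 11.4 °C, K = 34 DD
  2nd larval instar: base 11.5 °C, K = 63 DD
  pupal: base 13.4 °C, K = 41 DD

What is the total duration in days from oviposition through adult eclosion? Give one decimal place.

10.2 days

egg: 39 / (30.0 − 14.2) = 39 / 15.8 = 2.468 d.
1st larval instar: 34 / (30.0 − 11.4) = 34 / 18.6 = 1.828 d.
2nd larval instar: 63 / (30.0 − 11.5) = 63 / 18.5 = 3.405 d.
pupal: 41 / (30.0 − 13.4) = 41 / 16.6 = 2.470 d.
Sum = 10.172 ≈ 10.2 days.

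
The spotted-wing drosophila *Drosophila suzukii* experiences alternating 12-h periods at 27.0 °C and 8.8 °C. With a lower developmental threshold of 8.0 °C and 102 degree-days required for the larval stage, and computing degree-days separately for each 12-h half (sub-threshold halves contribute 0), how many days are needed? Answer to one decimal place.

10.3 days

Day half: max(0, 27.0 − 8.0) × 0.5 = 19.0 × 0.5 = 9.50 DD.
Night half: max(0, 8.8 − 8.0) × 0.5 = 0.8 × 0.5 = 0.40 DD.
Per 24 h: 9.90 DD/day.
Duration = 102 / 9.90 = 10.303 ≈ 10.3 days.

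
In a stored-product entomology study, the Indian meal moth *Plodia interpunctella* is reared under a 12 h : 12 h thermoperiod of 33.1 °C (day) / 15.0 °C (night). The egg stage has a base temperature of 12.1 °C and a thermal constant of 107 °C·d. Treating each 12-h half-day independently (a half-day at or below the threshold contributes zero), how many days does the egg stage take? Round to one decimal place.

9.0 days

Day half: max(0, 33.1 − 12.1) × 0.5 = 21.0 × 0.5 = 10.50 DD.
Night half: max(0, 15.0 − 12.1) × 0.5 = 2.9 × 0.5 = 1.45 DD.
Per 24 h: 11.95 DD/day.
Duration = 107 / 11.95 = 8.954 ≈ 9.0 days.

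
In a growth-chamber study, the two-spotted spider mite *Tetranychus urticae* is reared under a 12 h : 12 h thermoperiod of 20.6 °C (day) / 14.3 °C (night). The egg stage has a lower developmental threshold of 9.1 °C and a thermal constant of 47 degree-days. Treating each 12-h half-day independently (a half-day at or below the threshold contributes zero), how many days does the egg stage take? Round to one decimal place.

5.6 days

Day half: max(0, 20.6 − 9.1) × 0.5 = 11.5 × 0.5 = 5.75 DD.
Night half: max(0, 14.3 − 9.1) × 0.5 = 5.2 × 0.5 = 2.60 DD.
Per 24 h: 8.35 DD/day.
Duration = 47 / 8.35 = 5.629 ≈ 5.6 days.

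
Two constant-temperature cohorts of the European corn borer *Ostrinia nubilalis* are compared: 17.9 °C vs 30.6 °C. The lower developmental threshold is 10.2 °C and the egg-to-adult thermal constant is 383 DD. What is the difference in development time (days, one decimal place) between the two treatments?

31.0 days

At 17.9 °C: 383 / (17.9 − 10.2) = 383 / 7.7 = 49.740 d.
At 30.6 °C: 383 / (30.6 − 10.2) = 383 / 20.4 = 18.775 d.
Difference = |49.740 − 18.775| = 30.966 ≈ 31.0 days.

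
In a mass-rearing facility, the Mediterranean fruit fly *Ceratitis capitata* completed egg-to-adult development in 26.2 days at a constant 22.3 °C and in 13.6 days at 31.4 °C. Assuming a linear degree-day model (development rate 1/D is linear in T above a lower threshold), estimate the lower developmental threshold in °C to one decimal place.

12.5 °C

Linear rate model ⇒ the product D·(T − T_b) is constant across temperatures.
26.2·(22.3 − T_b) = 13.6·(31.4 − T_b)
T_b = (26.2·22.3 − 13.6·31.4) / (26.2 − 13.6) = 157.22 / 12.6 = 12.478 °C ≈ 12.5 °C.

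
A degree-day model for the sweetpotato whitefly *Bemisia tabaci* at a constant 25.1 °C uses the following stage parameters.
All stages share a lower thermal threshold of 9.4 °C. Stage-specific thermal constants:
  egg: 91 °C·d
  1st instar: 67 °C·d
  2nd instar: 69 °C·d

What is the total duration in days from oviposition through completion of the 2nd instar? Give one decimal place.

Daily accumulation at 25.1 °C = 25.1 − 9.4 = 15.7 DD/day.
Total K = 91 + 67 + 69 = 227 DD.
Total duration = 227 / 15.7 = 14.459 ≈ 14.5 days.

14.5 days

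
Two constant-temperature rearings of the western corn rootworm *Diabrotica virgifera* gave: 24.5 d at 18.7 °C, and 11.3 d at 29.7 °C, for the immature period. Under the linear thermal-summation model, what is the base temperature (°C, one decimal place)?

9.3 °C

Equal thermal constants: D₁(T₁ − T_b) = D₂(T₂ − T_b).
24.5·(18.7 − T_b) = 11.3·(29.7 − T_b)
T_b = (24.5·18.7 − 11.3·29.7) / (24.5 − 11.3) = 122.54 / 13.2 = 9.283 °C ≈ 9.3 °C.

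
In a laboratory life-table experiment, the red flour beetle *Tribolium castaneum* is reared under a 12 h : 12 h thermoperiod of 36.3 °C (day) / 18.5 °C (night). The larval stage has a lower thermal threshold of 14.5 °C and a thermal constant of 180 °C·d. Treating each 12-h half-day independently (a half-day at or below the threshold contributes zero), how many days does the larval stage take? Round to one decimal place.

14.0 days

Day half: max(0, 36.3 − 14.5) × 0.5 = 21.8 × 0.5 = 10.90 DD.
Night half: max(0, 18.5 − 14.5) × 0.5 = 4.0 × 0.5 = 2.00 DD.
Per 24 h: 12.90 DD/day.
Duration = 180 / 12.90 = 13.953 ≈ 14.0 days.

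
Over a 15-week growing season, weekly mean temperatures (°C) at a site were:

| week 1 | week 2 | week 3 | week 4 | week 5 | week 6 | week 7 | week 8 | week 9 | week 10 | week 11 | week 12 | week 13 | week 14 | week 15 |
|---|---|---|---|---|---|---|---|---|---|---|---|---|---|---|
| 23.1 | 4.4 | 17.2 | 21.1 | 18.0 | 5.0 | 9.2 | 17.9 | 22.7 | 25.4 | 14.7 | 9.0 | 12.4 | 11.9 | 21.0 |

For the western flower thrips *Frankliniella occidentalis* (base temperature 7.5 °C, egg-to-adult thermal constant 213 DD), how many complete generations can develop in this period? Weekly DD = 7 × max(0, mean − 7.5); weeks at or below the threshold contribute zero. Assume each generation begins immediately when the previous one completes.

4 generations

Weekly DD (7 × max(0, T̄ − 7.5)): 109.2, 0.0, 67.9, 95.2, 73.5, 0.0, 11.9, 72.8, 106.4, 125.3, 50.4, 10.5, 34.3, 30.8, 94.5.
Season total = 882.7 DD.
Complete generations = ⌊882.7 / 213⌋ = 4.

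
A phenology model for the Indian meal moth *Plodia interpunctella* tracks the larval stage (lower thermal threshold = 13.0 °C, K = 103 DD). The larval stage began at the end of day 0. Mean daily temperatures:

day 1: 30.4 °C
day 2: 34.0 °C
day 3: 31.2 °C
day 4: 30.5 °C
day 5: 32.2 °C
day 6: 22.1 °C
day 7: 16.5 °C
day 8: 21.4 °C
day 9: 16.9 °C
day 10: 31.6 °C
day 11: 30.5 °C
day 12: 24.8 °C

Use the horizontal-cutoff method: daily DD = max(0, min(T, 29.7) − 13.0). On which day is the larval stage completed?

day 8

Daily DD above 13.0 °C (capped at 16.7): 16.7, 16.7, 16.7, 16.7, 16.7, 9.1, 3.5, 8.4, 3.9, 16.7, 16.7, 11.8.
Cumulative: 16.7, 33.4, 50.1, 66.8, 83.5, 92.6, 96.1, 104.5, 108.4, 125.1, 141.8, 153.6.
The total first reaches 103 DD on day 8.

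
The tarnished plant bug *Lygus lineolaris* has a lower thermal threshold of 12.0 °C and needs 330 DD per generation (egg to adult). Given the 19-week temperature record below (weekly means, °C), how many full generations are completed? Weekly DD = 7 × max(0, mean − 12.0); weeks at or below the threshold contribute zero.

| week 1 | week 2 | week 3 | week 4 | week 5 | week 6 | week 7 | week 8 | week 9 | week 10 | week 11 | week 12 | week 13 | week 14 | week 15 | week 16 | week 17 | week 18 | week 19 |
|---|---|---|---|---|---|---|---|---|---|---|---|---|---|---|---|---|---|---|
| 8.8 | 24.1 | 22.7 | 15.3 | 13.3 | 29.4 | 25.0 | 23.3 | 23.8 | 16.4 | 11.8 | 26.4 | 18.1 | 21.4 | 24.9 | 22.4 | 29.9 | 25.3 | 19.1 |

3 generations

Weekly DD (7 × max(0, T̄ − 12.0)): 0.0, 84.7, 74.9, 23.1, 9.1, 121.8, 91.0, 79.1, 82.6, 30.8, 0.0, 100.8, 42.7, 65.8, 90.3, 72.8, 125.3, 93.1, 49.7.
Season total = 1237.6 DD.
Complete generations = ⌊1237.6 / 330⌋ = 3.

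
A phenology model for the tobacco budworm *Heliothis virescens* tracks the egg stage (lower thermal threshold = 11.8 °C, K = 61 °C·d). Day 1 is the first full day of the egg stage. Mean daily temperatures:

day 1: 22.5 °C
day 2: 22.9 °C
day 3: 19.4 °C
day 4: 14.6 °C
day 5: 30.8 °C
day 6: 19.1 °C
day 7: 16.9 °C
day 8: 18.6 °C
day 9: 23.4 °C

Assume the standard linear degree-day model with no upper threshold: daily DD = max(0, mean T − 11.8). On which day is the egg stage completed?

day 7

Daily DD above 11.8 °C: 10.7, 11.1, 7.6, 2.8, 19.0, 7.3, 5.1, 6.8, 11.6.
Cumulative: 10.7, 21.8, 29.4, 32.2, 51.2, 58.5, 63.6, 70.4, 82.0.
The total first reaches 61 DD on day 7.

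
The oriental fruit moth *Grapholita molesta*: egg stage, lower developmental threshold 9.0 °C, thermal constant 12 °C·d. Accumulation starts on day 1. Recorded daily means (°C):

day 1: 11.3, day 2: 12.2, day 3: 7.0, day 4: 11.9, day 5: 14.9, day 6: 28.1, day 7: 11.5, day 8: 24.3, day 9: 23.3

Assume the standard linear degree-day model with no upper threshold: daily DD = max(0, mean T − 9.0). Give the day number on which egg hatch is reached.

Daily DD above 9.0 °C: 2.3, 3.2, 0.0, 2.9, 5.9, 19.1, 2.5, 15.3, 14.3.
Cumulative: 2.3, 5.5, 5.5, 8.4, 14.3, 33.4, 35.9, 51.2, 65.5.
The total first reaches 12 DD on day 5.

day 5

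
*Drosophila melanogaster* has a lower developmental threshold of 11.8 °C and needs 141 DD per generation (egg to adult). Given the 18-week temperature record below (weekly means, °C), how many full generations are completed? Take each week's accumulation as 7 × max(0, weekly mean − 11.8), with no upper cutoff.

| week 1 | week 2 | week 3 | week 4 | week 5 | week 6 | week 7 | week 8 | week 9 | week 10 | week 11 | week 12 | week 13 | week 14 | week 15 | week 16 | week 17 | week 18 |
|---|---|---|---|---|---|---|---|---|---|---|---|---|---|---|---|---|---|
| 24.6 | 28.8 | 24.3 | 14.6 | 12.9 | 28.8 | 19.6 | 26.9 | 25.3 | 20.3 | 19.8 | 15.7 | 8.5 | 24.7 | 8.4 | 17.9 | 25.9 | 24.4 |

8 generations

Weekly DD (7 × max(0, T̄ − 11.8)): 89.6, 119.0, 87.5, 19.6, 7.7, 119.0, 54.6, 105.7, 94.5, 59.5, 56.0, 27.3, 0.0, 90.3, 0.0, 42.7, 98.7, 88.2.
Season total = 1159.9 DD.
Complete generations = ⌊1159.9 / 141⌋ = 8.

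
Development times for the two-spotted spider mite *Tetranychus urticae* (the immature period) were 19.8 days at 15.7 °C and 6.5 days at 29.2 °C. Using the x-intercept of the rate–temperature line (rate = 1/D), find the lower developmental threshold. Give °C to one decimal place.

Equal thermal constants: D₁(T₁ − T_b) = D₂(T₂ − T_b).
19.8·(15.7 − T_b) = 6.5·(29.2 − T_b)
T_b = (19.8·15.7 − 6.5·29.2) / (19.8 − 6.5) = 121.06 / 13.3 = 9.102 °C ≈ 9.1 °C.

9.1 °C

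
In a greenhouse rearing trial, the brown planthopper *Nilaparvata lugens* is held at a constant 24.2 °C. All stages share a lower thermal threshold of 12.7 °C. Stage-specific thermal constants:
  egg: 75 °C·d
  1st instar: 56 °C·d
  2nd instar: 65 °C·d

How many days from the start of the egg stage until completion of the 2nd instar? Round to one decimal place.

Daily accumulation at 24.2 °C = 24.2 − 12.7 = 11.5 DD/day.
Total K = 75 + 56 + 65 = 196 DD.
Total duration = 196 / 11.5 = 17.043 ≈ 17.0 days.

17.0 days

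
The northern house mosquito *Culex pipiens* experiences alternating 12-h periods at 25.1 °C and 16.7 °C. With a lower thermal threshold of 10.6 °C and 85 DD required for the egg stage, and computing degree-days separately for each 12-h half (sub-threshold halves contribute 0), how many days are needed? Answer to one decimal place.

8.3 days

Day half: max(0, 25.1 − 10.6) × 0.5 = 14.5 × 0.5 = 7.25 DD.
Night half: max(0, 16.7 − 10.6) × 0.5 = 6.1 × 0.5 = 3.05 DD.
Per 24 h: 10.30 DD/day.
Duration = 85 / 10.30 = 8.252 ≈ 8.3 days.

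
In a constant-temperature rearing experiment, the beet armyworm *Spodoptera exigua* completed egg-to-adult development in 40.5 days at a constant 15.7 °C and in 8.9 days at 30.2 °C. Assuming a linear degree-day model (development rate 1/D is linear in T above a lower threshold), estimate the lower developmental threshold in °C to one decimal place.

11.6 °C

Linear rate model ⇒ the product D·(T − T_b) is constant across temperatures.
40.5·(15.7 − T_b) = 8.9·(30.2 − T_b)
T_b = (40.5·15.7 − 8.9·30.2) / (40.5 − 8.9) = 367.07 / 31.6 = 11.616 °C ≈ 11.6 °C.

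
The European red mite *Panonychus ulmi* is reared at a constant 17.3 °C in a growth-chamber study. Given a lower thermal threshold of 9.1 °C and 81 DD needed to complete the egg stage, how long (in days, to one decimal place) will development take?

Daily accumulation = 17.3 − 9.1 = 8.2 DD/day.
Duration = 81 / 8.2 = 9.878 ≈ 9.9 days.

9.9 days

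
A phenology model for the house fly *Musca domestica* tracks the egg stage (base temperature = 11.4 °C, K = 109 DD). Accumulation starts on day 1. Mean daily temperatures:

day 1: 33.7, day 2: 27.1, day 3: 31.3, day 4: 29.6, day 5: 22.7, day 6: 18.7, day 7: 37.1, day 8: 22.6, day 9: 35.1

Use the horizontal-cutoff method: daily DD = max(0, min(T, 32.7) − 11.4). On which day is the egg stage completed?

Daily DD above 11.4 °C (capped at 21.3): 21.3, 15.7, 19.9, 18.2, 11.3, 7.3, 21.3, 11.2, 21.3.
Cumulative: 21.3, 37.0, 56.9, 75.1, 86.4, 93.7, 115.0, 126.2, 147.5.
The total first reaches 109 DD on day 7.

day 7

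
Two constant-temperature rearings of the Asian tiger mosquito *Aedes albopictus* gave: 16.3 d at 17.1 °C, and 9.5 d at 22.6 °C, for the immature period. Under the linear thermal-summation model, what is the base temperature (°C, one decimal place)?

9.4 °C

Equal thermal constants: D₁(T₁ − T_b) = D₂(T₂ − T_b).
16.3·(17.1 − T_b) = 9.5·(22.6 − T_b)
T_b = (16.3·17.1 − 9.5·22.6) / (16.3 − 9.5) = 64.03 / 6.8 = 9.416 °C ≈ 9.4 °C.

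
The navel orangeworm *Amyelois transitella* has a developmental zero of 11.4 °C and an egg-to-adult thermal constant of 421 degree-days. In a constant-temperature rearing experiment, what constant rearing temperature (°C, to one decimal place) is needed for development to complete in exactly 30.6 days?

25.2 °C

Required daily accumulation = 421 / 30.6 = 13.758 DD/day.
T = T_base + 13.758 = 11.4 + 13.758 = 25.158 ≈ 25.2 °C.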